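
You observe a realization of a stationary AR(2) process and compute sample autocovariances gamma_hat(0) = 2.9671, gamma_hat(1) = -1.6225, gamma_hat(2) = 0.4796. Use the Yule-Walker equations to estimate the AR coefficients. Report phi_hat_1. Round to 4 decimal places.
\hat\phi_{1} = -0.6540

The Yule-Walker equations for an AR(p) process read, in matrix form,
  Gamma_p phi = r_p,   with   (Gamma_p)_{ij} = gamma(|i - j|),
                       (r_p)_i = gamma(i),   i,j = 1..p.
Substitute the sample gammas (Toeplitz matrix and right-hand side of size 2):
  Gamma_p = [[2.9671, -1.6225], [-1.6225, 2.9671]]
  r_p     = [-1.6225, 0.4796]
Written out:
  2.9671 phi_1 - 1.6225 phi_2 = -1.6225
  -1.6225 phi_1 + 2.9671 phi_2 = 0.4796
Solve by Cramer's rule:
  det = gamma(0)^2 - gamma(1)^2 = (2.9671)^2 - (-1.6225)^2 = 8.80368241 - 2.63250625 = 6.17117616
  phi_hat_1 = [gamma(1) gamma(0) - gamma(1) gamma(2)] / det = [(-1.6225)(2.9671) - (-1.6225)(0.4796)] / 6.17117616 = -4.03596875 / 6.17117616 = -0.654
  phi_hat_2 = [gamma(0) gamma(2) - gamma(1)^2] / det = [(2.9671)(0.4796) - (-1.6225)^2] / 6.17117616 = -1.20948509 / 6.17117616 = -0.196
So phi_hat = [-0.6540, -0.1960].
Therefore phi_hat_1 = -0.6540.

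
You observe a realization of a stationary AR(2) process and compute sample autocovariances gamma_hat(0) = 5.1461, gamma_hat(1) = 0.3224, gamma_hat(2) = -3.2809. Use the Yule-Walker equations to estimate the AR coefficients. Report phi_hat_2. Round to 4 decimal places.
\hat\phi_{2} = -0.6440

The Yule-Walker equations for an AR(p) process read, in matrix form,
  Gamma_p phi = r_p,   with   (Gamma_p)_{ij} = gamma(|i - j|),
                       (r_p)_i = gamma(i),   i,j = 1..p.
Substitute the sample gammas (Toeplitz matrix and right-hand side of size 2):
  Gamma_p = [[5.1461, 0.3224], [0.3224, 5.1461]]
  r_p     = [0.3224, -3.2809]
Written out:
  5.1461 phi_1 + 0.3224 phi_2 = 0.3224
  0.3224 phi_1 + 5.1461 phi_2 = -3.2809
Solve by Cramer's rule:
  det = gamma(0)^2 - gamma(1)^2 = (5.1461)^2 - (0.3224)^2 = 26.48234521 - 0.10394176 = 26.37840345
  phi_hat_1 = [gamma(1) gamma(0) - gamma(1) gamma(2)] / det = [(0.3224)(5.1461) - (0.3224)(-3.2809)] / 26.37840345 = 2.7168648 / 26.37840345 = 0.103
  phi_hat_2 = [gamma(0) gamma(2) - gamma(1)^2] / det = [(5.1461)(-3.2809) - (0.3224)^2] / 26.37840345 = -16.98778125 / 26.37840345 = -0.644
So phi_hat = [0.1030, -0.6440].
Therefore phi_hat_2 = -0.6440.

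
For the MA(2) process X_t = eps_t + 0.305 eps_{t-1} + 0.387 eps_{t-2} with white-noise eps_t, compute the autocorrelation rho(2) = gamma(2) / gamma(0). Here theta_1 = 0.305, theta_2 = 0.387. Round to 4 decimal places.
\rho(2) = 0.3114

For an MA(q) process with theta_0 = 1, the autocovariance is
  gamma(k) = sigma^2 * sum_{i=0..q-k} theta_i * theta_{i+k},
and rho(k) = gamma(k) / gamma(0). Sigma^2 cancels.
  numerator   = (1)*(0.387) = 0.387.
  denominator = (1)^2 + (0.305)^2 + (0.387)^2 = 1.242794.
  rho(2) = 0.387 / 1.242794 = 0.3114.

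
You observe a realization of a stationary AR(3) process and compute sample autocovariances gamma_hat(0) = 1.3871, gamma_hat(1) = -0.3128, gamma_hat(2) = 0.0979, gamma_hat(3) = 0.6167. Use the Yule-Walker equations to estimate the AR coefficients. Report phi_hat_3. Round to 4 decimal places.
\hat\phi_{3} = 0.4900

The Yule-Walker equations for an AR(p) process read, in matrix form,
  Gamma_p phi = r_p,   with   (Gamma_p)_{ij} = gamma(|i - j|),
                       (r_p)_i = gamma(i),   i,j = 1..p.
Substitute the sample gammas (Toeplitz matrix and right-hand side of size 3):
  Gamma_p = [[1.3871, -0.3128, 0.0979], [-0.3128, 1.3871, -0.3128], [0.0979, -0.3128, 1.3871]]
  r_p     = [-0.3128, 0.0979, 0.6167]
Written out (R1..R3):
  (R1) 1.3871 phi_1 - 0.3128 phi_2 + 0.0979 phi_3 = -0.3128
  (R2) -0.3128 phi_1 + 1.3871 phi_2 - 0.3128 phi_3 = 0.0979
  (R3) 0.0979 phi_1 - 0.3128 phi_2 + 1.3871 phi_3 = 0.6167
Gaussian elimination:
  R2 <- R2 - (-0.3128/1.3871) R1 = R2 - (-0.225506) R1:  1.316562 phi_2 - 0.290723 phi_3 = 0.027362
  R3 <- R3 - (0.0979/1.3871) R1 = R3 - (0.070579) R1:  -0.290723 phi_2 + 1.38019 phi_3 = 0.638777
  R3 <- R3 - (-0.290723/1.316562) R2 = R3 - (-0.22082) R2:  1.315993 phi_3 = 0.644819
Back-substitution:
  phi_hat_3 = 0.644819 / 1.315993 = 0.489987
  phi_hat_2 = (0.027362 - (-0.290723)(0.489987)) / 1.316562 = 0.128981
  phi_hat_1 = (-0.3128 - (-0.3128)(0.128981) - (0.0979)(0.489987)) / 1.3871 = -0.231003
So phi_hat = [-0.2310, 0.1290, 0.4900].
Therefore phi_hat_3 = 0.4900.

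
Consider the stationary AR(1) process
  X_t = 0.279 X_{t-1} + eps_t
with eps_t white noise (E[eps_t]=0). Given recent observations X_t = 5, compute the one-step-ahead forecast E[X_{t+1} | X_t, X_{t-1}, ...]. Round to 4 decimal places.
E[X_{t+1} \mid \mathcal F_t] = 1.3950

For an AR(p) model X_t = c + sum_i phi_i X_{t-i} + eps_t, the
one-step-ahead conditional mean is
  E[X_{t+1} | X_t, ...] = c + sum_i phi_i X_{t+1-i}.
Substitute known values:
  E[X_{t+1} | ...] = (0.279) * (5)
                   = 1.3950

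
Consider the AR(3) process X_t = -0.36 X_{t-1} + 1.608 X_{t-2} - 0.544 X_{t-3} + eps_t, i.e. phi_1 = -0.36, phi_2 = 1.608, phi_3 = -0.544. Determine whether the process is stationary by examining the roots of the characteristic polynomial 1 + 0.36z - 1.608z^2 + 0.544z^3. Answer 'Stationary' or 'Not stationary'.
\text{Not stationary}

The AR(p) characteristic polynomial is P(z) = 1 + 0.36z - 1.608z^2 + 0.544z^3.
Stationarity requires all roots to lie outside the unit circle, i.e. |z| > 1 for every root.
Degree 3: look for a simple real root z0 first, then factor out (1 - z/z0) and solve the remaining quadratic.
Testing z0 = 1.25: P(1.25) = 1 + (0.36)(1.25) + (-1.608)(1.25)^2 + (0.544)(1.25)^3
  = 1 + (0.45) + (-2.5125) + (1.0625) = 0.  So z_0 = 1.25 is a root, |z_0| = 1.25.
Divide out the factor (1 - 0.8 z) = (1 - z/z0) (since 1/z0 = 0.8):
  P(z) = (1 - 0.8 z)(1 + (1.16) z + (-0.68) z^2)
  [check: z-coef 1.16 - (0.8) = 0.36; z^2-coef -0.68 - (0.8)(1.16) = -1.608; z^3-coef -(0.8)(-0.68) = 0.544.]
Remaining roots from the quadratic factor 1 + (1.16) z + (-0.68) z^2:
  Set 1 + (1.16) z + (-0.68) z^2 = 0, i.e. a z^2 + b z + c = 0 with a = -0.68, b = 1.16, c = 1.
  Discriminant D = b^2 - 4ac = (1.16)^2 - 4*(-0.68)*1 = 1.3456 - (-2.72) = 4.0656.
  D >= 0, so the roots are real: z = (-b +/- sqrt(D)) / (2a) = (-1.16 +/- 2.016333) / (-1.36).
    z_1 = (-1.16 + 2.016333) / (-1.36) = -0.6297,   |z_1| = 0.6297.
    z_2 = (-1.16 - 2.016333) / (-1.36) = 2.3355,   |z_2| = 2.3355.
Moduli of all roots: 1.2500, 0.6297, 2.3355.
All moduli strictly greater than 1? No.
Verdict: Not stationary.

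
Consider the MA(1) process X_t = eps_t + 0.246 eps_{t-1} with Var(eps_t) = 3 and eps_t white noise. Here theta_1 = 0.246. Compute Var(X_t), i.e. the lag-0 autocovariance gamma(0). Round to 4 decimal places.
\gamma(0) = 3.1815

For an MA(q) process X_t = eps_t + sum_i theta_i eps_{t-i} with
Var(eps_t) = sigma^2, the variance is
  gamma(0) = sigma^2 * (1 + sum_i theta_i^2).
  sum_i theta_i^2 = (0.246)^2 = 0.060516.
  gamma(0) = 3 * (1 + 0.060516) = 3 * 1.060516 = 3.181548, which rounds to 3.1815.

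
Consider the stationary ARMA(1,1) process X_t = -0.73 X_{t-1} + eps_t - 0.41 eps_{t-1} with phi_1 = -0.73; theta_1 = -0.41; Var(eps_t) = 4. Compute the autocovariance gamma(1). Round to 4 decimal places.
\gamma(1) = -12.6842

Multiply the model equation by X_{t-k} and take expectations. With theta_0 = psi_0 = 1 and psi_j the MA(infinity) weights, this gives
  gamma(k) - sum_i phi_i gamma(k-i) = c_k,
  c_k = sigma^2 * sum_{j=k..q} theta_j psi_{j-k}   (c_k = 0 for k > q),
using gamma(-m) = gamma(m).
psi-weights needed (psi_j = theta_j + sum_i phi_i psi_{j-i}):
  psi_1 = theta_1 + phi_1 = -0.41 + (-0.73) = -1.14
Right-hand sides:
  c_0 = sigma^2 (1 + theta_1 psi_1) = 4 * (1 + (-0.41)(-1.14)) = 4 * 1.4674 = 5.8696
  c_1 = sigma^2 theta_1 = 4 * (-0.41) = -1.64
  c_2 = 0
Equations for k = 0 and k = 1 (AR order 1):
  gamma(0) = phi_1 gamma(1) + c_0
  gamma(1) = phi_1 gamma(0) + c_1
Substituting the second into the first: gamma(0) (1 - phi_1^2) = c_0 + phi_1 c_1, so
  gamma(0) = (c_0 + phi_1 c_1) / (1 - phi_1^2) = (5.8696 + (-0.73)(-1.64)) / (1 - (-0.73)^2) = 7.0668 / 0.4671 = 15.129094.
  gamma(1) = phi_1 gamma(0) + c_1 = (-0.73)(15.129094) + (-1.64) = -12.684239.
Therefore gamma(1) = -12.6842 (to 4 decimal places).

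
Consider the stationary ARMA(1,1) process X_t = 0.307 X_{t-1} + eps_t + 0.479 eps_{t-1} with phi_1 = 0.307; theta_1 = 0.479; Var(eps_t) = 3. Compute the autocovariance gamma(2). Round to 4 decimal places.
\gamma(2) = 0.9168

Multiply the model equation by X_{t-k} and take expectations. With theta_0 = psi_0 = 1 and psi_j the MA(infinity) weights, this gives
  gamma(k) - sum_i phi_i gamma(k-i) = c_k,
  c_k = sigma^2 * sum_{j=k..q} theta_j psi_{j-k}   (c_k = 0 for k > q),
using gamma(-m) = gamma(m).
psi-weights needed (psi_j = theta_j + sum_i phi_i psi_{j-i}):
  psi_1 = theta_1 + phi_1 = 0.479 + (0.307) = 0.786
Right-hand sides:
  c_0 = sigma^2 (1 + theta_1 psi_1) = 3 * (1 + (0.479)(0.786)) = 3 * 1.376494 = 4.129482
  c_1 = sigma^2 theta_1 = 3 * (0.479) = 1.437
  c_2 = 0
Equations for k = 0 and k = 1 (AR order 1):
  gamma(0) = phi_1 gamma(1) + c_0
  gamma(1) = phi_1 gamma(0) + c_1
Substituting the second into the first: gamma(0) (1 - phi_1^2) = c_0 + phi_1 c_1, so
  gamma(0) = (c_0 + phi_1 c_1) / (1 - phi_1^2) = (4.129482 + (0.307)(1.437)) / (1 - (0.307)^2) = 4.570641 / 0.905751 = 5.046244.
  gamma(1) = phi_1 gamma(0) + c_1 = (0.307)(5.046244) + (1.437) = 2.986197.
For k = 2 (> q): gamma(2) = phi_1 gamma(1) = (0.307)(2.986197) = 0.916762.
Therefore gamma(2) = 0.9168 (to 4 decimal places).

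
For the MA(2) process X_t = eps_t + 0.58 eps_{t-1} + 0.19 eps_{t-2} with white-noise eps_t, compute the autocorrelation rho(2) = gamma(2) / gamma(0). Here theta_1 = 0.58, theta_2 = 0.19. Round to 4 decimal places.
\rho(2) = 0.1384

For an MA(q) process with theta_0 = 1, the autocovariance is
  gamma(k) = sigma^2 * sum_{i=0..q-k} theta_i * theta_{i+k},
and rho(k) = gamma(k) / gamma(0). Sigma^2 cancels.
  numerator   = (1)*(0.19) = 0.19.
  denominator = (1)^2 + (0.58)^2 + (0.19)^2 = 1.3725.
  rho(2) = 0.19 / 1.3725 = 0.1384.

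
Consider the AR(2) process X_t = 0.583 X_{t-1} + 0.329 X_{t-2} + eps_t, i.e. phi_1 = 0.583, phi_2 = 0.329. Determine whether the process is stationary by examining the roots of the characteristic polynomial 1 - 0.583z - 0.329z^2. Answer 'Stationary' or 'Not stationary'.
\text{Stationary}

The AR(p) characteristic polynomial is P(z) = 1 - 0.583z - 0.329z^2.
Stationarity requires all roots to lie outside the unit circle, i.e. |z| > 1 for every root.
Set 1 + (-0.583) z + (-0.329) z^2 = 0, i.e. a z^2 + b z + c = 0 with a = -0.329, b = -0.583, c = 1.
Discriminant D = b^2 - 4ac = (-0.583)^2 - 4*(-0.329)*1 = 0.339889 - (-1.316) = 1.655889.
D >= 0, so the roots are real: z = (-b +/- sqrt(D)) / (2a) = (0.583 +/- 1.286814) / (-0.658).
  z_1 = (0.583 + 1.286814) / (-0.658) = -2.8417,   |z_1| = 2.8417.
  z_2 = (0.583 - 1.286814) / (-0.658) = 1.0696,   |z_2| = 1.0696.
Moduli of all roots: 2.8417, 1.0696.
All moduli strictly greater than 1? Yes.
Verdict: Stationary.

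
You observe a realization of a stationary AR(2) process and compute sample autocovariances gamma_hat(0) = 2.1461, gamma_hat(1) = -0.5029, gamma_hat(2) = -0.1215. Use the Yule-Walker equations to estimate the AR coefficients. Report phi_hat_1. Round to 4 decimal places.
\hat\phi_{1} = -0.2620

The Yule-Walker equations for an AR(p) process read, in matrix form,
  Gamma_p phi = r_p,   with   (Gamma_p)_{ij} = gamma(|i - j|),
                       (r_p)_i = gamma(i),   i,j = 1..p.
Substitute the sample gammas (Toeplitz matrix and right-hand side of size 2):
  Gamma_p = [[2.1461, -0.5029], [-0.5029, 2.1461]]
  r_p     = [-0.5029, -0.1215]
Written out:
  2.1461 phi_1 - 0.5029 phi_2 = -0.5029
  -0.5029 phi_1 + 2.1461 phi_2 = -0.1215
Solve by Cramer's rule:
  det = gamma(0)^2 - gamma(1)^2 = (2.1461)^2 - (-0.5029)^2 = 4.60574521 - 0.25290841 = 4.3528368
  phi_hat_1 = [gamma(1) gamma(0) - gamma(1) gamma(2)] / det = [(-0.5029)(2.1461) - (-0.5029)(-0.1215)] / 4.3528368 = -1.14037604 / 4.3528368 = -0.262
  phi_hat_2 = [gamma(0) gamma(2) - gamma(1)^2] / det = [(2.1461)(-0.1215) - (-0.5029)^2] / 4.3528368 = -0.51365956 / 4.3528368 = -0.118
So phi_hat = [-0.2620, -0.1180].
Therefore phi_hat_1 = -0.2620.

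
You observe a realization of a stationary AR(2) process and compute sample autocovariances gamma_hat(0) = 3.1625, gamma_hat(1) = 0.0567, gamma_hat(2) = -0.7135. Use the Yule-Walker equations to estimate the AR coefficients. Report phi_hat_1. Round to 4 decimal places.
\hat\phi_{1} = 0.0220

The Yule-Walker equations for an AR(p) process read, in matrix form,
  Gamma_p phi = r_p,   with   (Gamma_p)_{ij} = gamma(|i - j|),
                       (r_p)_i = gamma(i),   i,j = 1..p.
Substitute the sample gammas (Toeplitz matrix and right-hand side of size 2):
  Gamma_p = [[3.1625, 0.0567], [0.0567, 3.1625]]
  r_p     = [0.0567, -0.7135]
Written out:
  3.1625 phi_1 + 0.0567 phi_2 = 0.0567
  0.0567 phi_1 + 3.1625 phi_2 = -0.7135
Solve by Cramer's rule:
  det = gamma(0)^2 - gamma(1)^2 = (3.1625)^2 - (0.0567)^2 = 10.00140625 - 0.00321489 = 9.99819136
  phi_hat_1 = [gamma(1) gamma(0) - gamma(1) gamma(2)] / det = [(0.0567)(3.1625) - (0.0567)(-0.7135)] / 9.99819136 = 0.2197692 / 9.99819136 = 0.022
  phi_hat_2 = [gamma(0) gamma(2) - gamma(1)^2] / det = [(3.1625)(-0.7135) - (0.0567)^2] / 9.99819136 = -2.25965864 / 9.99819136 = -0.226
So phi_hat = [0.0220, -0.2260].
Therefore phi_hat_1 = 0.0220.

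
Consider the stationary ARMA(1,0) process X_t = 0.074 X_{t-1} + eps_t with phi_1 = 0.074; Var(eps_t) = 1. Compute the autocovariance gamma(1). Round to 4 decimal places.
\gamma(1) = 0.0744

Multiply the model equation by X_{t-k} and take expectations. With theta_0 = psi_0 = 1 and psi_j the MA(infinity) weights, this gives
  gamma(k) - sum_i phi_i gamma(k-i) = c_k,
  c_k = sigma^2 * sum_{j=k..q} theta_j psi_{j-k}   (c_k = 0 for k > q),
using gamma(-m) = gamma(m).
Pure AR (q = 0): c_0 = sigma^2 = 1, c_k = 0 for k >= 1.
Equations for k = 0 and k = 1 (AR order 1):
  gamma(0) = phi_1 gamma(1) + c_0
  gamma(1) = phi_1 gamma(0) + c_1
Substituting the second into the first: gamma(0) (1 - phi_1^2) = c_0 + phi_1 c_1, so
  gamma(0) = c_0 / (1 - phi_1^2) = 1 / (1 - (0.074)^2) = 1 / 0.994524 = 1.005506.
  gamma(1) = phi_1 gamma(0) = (0.074)(1.005506) = 0.074407.
Therefore gamma(1) = 0.0744 (to 4 decimal places).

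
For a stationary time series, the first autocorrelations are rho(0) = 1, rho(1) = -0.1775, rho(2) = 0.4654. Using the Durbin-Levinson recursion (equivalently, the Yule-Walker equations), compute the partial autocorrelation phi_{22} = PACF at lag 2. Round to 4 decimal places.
\phi_{22} = 0.4480

The PACF at lag k is phi_{kk}, the last component of the solution
to the Yule-Walker system G_k phi = r_k where
  (G_k)_{ij} = rho(|i - j|), (r_k)_i = rho(i), i,j = 1..k.
Equivalently, Durbin-Levinson gives phi_{kk} iteratively:
  phi_{11} = rho(1)
  phi_{kk} = [rho(k) - sum_{j=1..k-1} phi_{k-1,j} rho(k-j)]
            / [1 - sum_{j=1..k-1} phi_{k-1,j} rho(j)],
  phi_{k,j} = phi_{k-1,j} - phi_{kk} phi_{k-1,k-j},  j = 1..k-1.
Step k = 1:
  phi_11 = rho(1) = -0.1775.
Step k = 2:
  phi_22 = [rho(2) - phi_11 rho(1)] / [1 - phi_11 rho(1)] = [0.4654 - (-0.1775)(-0.1775)] / [1 - (-0.1775)(-0.1775)]
         = 0.43389375 / 0.96849375 = 0.448.
Therefore phi_{22} = 0.4480.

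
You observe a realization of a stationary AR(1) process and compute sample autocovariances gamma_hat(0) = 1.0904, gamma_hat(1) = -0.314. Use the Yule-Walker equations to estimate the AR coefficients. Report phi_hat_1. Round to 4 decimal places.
\hat\phi_{1} = -0.2880

The Yule-Walker equations for an AR(p) process read, in matrix form,
  Gamma_p phi = r_p,   with   (Gamma_p)_{ij} = gamma(|i - j|),
                       (r_p)_i = gamma(i),   i,j = 1..p.
Substitute the sample gammas (Toeplitz matrix and right-hand side of size 1):
  Gamma_p = [[1.0904]]
  r_p     = [-0.314]
With p = 1 this is the single equation gamma(0) phi_1 = gamma(1):
  phi_hat_1 = gamma(1) / gamma(0) = -0.314 / 1.0904 = -0.2880.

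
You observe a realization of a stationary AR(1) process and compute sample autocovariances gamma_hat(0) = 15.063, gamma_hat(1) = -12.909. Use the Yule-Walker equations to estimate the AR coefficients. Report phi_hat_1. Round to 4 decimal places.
\hat\phi_{1} = -0.8570

The Yule-Walker equations for an AR(p) process read, in matrix form,
  Gamma_p phi = r_p,   with   (Gamma_p)_{ij} = gamma(|i - j|),
                       (r_p)_i = gamma(i),   i,j = 1..p.
Substitute the sample gammas (Toeplitz matrix and right-hand side of size 1):
  Gamma_p = [[15.063]]
  r_p     = [-12.909]
With p = 1 this is the single equation gamma(0) phi_1 = gamma(1):
  phi_hat_1 = gamma(1) / gamma(0) = -12.909 / 15.063 = -0.8570.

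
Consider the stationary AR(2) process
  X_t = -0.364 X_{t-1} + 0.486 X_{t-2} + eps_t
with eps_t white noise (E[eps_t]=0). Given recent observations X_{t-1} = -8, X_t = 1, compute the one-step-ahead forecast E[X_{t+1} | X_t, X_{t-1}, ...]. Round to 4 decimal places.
E[X_{t+1} \mid \mathcal F_t] = -4.2520

For an AR(p) model X_t = c + sum_i phi_i X_{t-i} + eps_t, the
one-step-ahead conditional mean is
  E[X_{t+1} | X_t, ...] = c + sum_i phi_i X_{t+1-i}.
Substitute known values:
  E[X_{t+1} | ...] = (-0.364) * (1) + (0.486) * (-8)
                   = -4.2520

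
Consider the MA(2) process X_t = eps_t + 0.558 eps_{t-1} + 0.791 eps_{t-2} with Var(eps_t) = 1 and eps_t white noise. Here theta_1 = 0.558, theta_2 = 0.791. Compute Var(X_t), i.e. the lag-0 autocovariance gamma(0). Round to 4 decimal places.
\gamma(0) = 1.9370

For an MA(q) process X_t = eps_t + sum_i theta_i eps_{t-i} with
Var(eps_t) = sigma^2, the variance is
  gamma(0) = sigma^2 * (1 + sum_i theta_i^2).
  sum_i theta_i^2 = (0.558)^2 + (0.791)^2 = 0.311364 + 0.625681 = 0.937045.
  gamma(0) = 1 * (1 + 0.937045) = 1 * 1.937045 = 1.937045, which rounds to 1.9370.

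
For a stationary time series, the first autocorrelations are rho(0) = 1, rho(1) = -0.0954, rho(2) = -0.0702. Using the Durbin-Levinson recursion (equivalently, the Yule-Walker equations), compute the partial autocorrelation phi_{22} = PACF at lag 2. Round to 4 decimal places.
\phi_{22} = -0.0800

The PACF at lag k is phi_{kk}, the last component of the solution
to the Yule-Walker system G_k phi = r_k where
  (G_k)_{ij} = rho(|i - j|), (r_k)_i = rho(i), i,j = 1..k.
Equivalently, Durbin-Levinson gives phi_{kk} iteratively:
  phi_{11} = rho(1)
  phi_{kk} = [rho(k) - sum_{j=1..k-1} phi_{k-1,j} rho(k-j)]
            / [1 - sum_{j=1..k-1} phi_{k-1,j} rho(j)],
  phi_{k,j} = phi_{k-1,j} - phi_{kk} phi_{k-1,k-j},  j = 1..k-1.
Step k = 1:
  phi_11 = rho(1) = -0.0954.
Step k = 2:
  phi_22 = [rho(2) - phi_11 rho(1)] / [1 - phi_11 rho(1)] = [-0.0702 - (-0.0954)(-0.0954)] / [1 - (-0.0954)(-0.0954)]
         = -0.07930116 / 0.99089884 = -0.08.
Therefore phi_{22} = -0.0800.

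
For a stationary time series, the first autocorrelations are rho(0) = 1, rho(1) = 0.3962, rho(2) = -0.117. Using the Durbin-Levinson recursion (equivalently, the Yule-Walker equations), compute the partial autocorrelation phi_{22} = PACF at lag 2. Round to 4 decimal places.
\phi_{22} = -0.3250

The PACF at lag k is phi_{kk}, the last component of the solution
to the Yule-Walker system G_k phi = r_k where
  (G_k)_{ij} = rho(|i - j|), (r_k)_i = rho(i), i,j = 1..k.
Equivalently, Durbin-Levinson gives phi_{kk} iteratively:
  phi_{11} = rho(1)
  phi_{kk} = [rho(k) - sum_{j=1..k-1} phi_{k-1,j} rho(k-j)]
            / [1 - sum_{j=1..k-1} phi_{k-1,j} rho(j)],
  phi_{k,j} = phi_{k-1,j} - phi_{kk} phi_{k-1,k-j},  j = 1..k-1.
Step k = 1:
  phi_11 = rho(1) = 0.3962.
Step k = 2:
  phi_22 = [rho(2) - phi_11 rho(1)] / [1 - phi_11 rho(1)] = [-0.117 - (0.3962)(0.3962)] / [1 - (0.3962)(0.3962)]
         = -0.27397444 / 0.84302556 = -0.325.
Therefore phi_{22} = -0.3250.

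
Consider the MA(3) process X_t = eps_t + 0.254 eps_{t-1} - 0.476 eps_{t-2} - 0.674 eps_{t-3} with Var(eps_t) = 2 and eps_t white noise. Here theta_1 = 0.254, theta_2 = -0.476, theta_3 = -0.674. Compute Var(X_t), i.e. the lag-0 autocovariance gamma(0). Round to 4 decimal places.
\gamma(0) = 3.4907

For an MA(q) process X_t = eps_t + sum_i theta_i eps_{t-i} with
Var(eps_t) = sigma^2, the variance is
  gamma(0) = sigma^2 * (1 + sum_i theta_i^2).
  sum_i theta_i^2 = (0.254)^2 + (-0.476)^2 + (-0.674)^2 = 0.064516 + 0.226576 + 0.454276 = 0.745368.
  gamma(0) = 2 * (1 + 0.745368) = 2 * 1.745368 = 3.490736, which rounds to 3.4907.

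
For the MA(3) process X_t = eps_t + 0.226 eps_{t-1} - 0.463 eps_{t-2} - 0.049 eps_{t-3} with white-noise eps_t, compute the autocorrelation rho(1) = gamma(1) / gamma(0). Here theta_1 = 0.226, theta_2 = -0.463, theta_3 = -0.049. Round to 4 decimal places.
\rho(1) = 0.1136

For an MA(q) process with theta_0 = 1, the autocovariance is
  gamma(k) = sigma^2 * sum_{i=0..q-k} theta_i * theta_{i+k},
and rho(k) = gamma(k) / gamma(0). Sigma^2 cancels.
  numerator   = (1)*(0.226) + (0.226)*(-0.463) + (-0.463)*(-0.049) = 0.144049.
  denominator = (1)^2 + (0.226)^2 + (-0.463)^2 + (-0.049)^2 = 1.267846.
  rho(1) = 0.144049 / 1.267846 = 0.1136.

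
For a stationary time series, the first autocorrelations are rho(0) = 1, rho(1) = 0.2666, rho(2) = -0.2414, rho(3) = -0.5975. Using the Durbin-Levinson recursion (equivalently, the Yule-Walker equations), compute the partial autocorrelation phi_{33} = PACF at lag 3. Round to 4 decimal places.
\phi_{33} = -0.5120

The PACF at lag k is phi_{kk}, the last component of the solution
to the Yule-Walker system G_k phi = r_k where
  (G_k)_{ij} = rho(|i - j|), (r_k)_i = rho(i), i,j = 1..k.
Equivalently, Durbin-Levinson gives phi_{kk} iteratively:
  phi_{11} = rho(1)
  phi_{kk} = [rho(k) - sum_{j=1..k-1} phi_{k-1,j} rho(k-j)]
            / [1 - sum_{j=1..k-1} phi_{k-1,j} rho(j)],
  phi_{k,j} = phi_{k-1,j} - phi_{kk} phi_{k-1,k-j},  j = 1..k-1.
Step k = 1:
  phi_11 = rho(1) = 0.2666.
Step k = 2:
  phi_22 = [rho(2) - phi_11 rho(1)] / [1 - phi_11 rho(1)] = [-0.2414 - (0.2666)(0.2666)] / [1 - (0.2666)(0.2666)]
         = -0.31247556 / 0.92892444 = -0.336384.
  Update: phi_21 = phi_11 - phi_22 phi_11 = 0.2666 - (-0.336384)(0.2666) = 0.35628.
Step k = 3:
  phi_33 = [rho(3) - phi_21 rho(2) - phi_22 rho(1)] / [1 - phi_21 rho(1) - phi_22 rho(2)]
    numerator   = -0.5975 - (0.35628)(-0.2414) - (-0.336384)(0.2666) = -0.42181395
    denominator = 1 - (0.35628)(0.2666) - (-0.336384)(-0.2414) = 0.82381258
  phi_33 = -0.42181395 / 0.82381258 = -0.512.
Therefore phi_{33} = -0.5120.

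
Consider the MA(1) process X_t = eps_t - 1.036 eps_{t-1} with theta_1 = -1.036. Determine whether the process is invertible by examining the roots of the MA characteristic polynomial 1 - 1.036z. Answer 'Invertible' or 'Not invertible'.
\text{Not invertible}

The MA(q) characteristic polynomial is P(z) = 1 - 1.036z.
Invertibility requires all roots to lie outside the unit circle, i.e. |z| > 1 for every root.
This is linear in z: 1 + (-1.036) z = 0  =>  z = -1/(-1.036) = 0.965251,  |z| = 0.965251.
Moduli of all roots: 0.9653.
All moduli strictly greater than 1? No.
Verdict: Not invertible.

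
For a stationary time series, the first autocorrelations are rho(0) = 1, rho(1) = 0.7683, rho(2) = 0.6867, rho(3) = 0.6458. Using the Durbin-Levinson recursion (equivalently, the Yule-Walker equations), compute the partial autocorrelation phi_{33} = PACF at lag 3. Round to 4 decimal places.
\phi_{33} = 0.1591

The PACF at lag k is phi_{kk}, the last component of the solution
to the Yule-Walker system G_k phi = r_k where
  (G_k)_{ij} = rho(|i - j|), (r_k)_i = rho(i), i,j = 1..k.
Equivalently, Durbin-Levinson gives phi_{kk} iteratively:
  phi_{11} = rho(1)
  phi_{kk} = [rho(k) - sum_{j=1..k-1} phi_{k-1,j} rho(k-j)]
            / [1 - sum_{j=1..k-1} phi_{k-1,j} rho(j)],
  phi_{k,j} = phi_{k-1,j} - phi_{kk} phi_{k-1,k-j},  j = 1..k-1.
Step k = 1:
  phi_11 = rho(1) = 0.7683.
Step k = 2:
  phi_22 = [rho(2) - phi_11 rho(1)] / [1 - phi_11 rho(1)] = [0.6867 - (0.7683)(0.7683)] / [1 - (0.7683)(0.7683)]
         = 0.09641511 / 0.40971511 = 0.235322.
  Update: phi_21 = phi_11 - phi_22 phi_11 = 0.7683 - (0.235322)(0.7683) = 0.587502.
Step k = 3:
  phi_33 = [rho(3) - phi_21 rho(2) - phi_22 rho(1)] / [1 - phi_21 rho(1) - phi_22 rho(2)]
    numerator   = 0.6458 - (0.587502)(0.6867) - (0.235322)(0.7683) = 0.06156433
    denominator = 1 - (0.587502)(0.7683) - (0.235322)(0.6867) = 0.38702648
  phi_33 = 0.06156433 / 0.38702648 = 0.1591.
Therefore phi_{33} = 0.1591.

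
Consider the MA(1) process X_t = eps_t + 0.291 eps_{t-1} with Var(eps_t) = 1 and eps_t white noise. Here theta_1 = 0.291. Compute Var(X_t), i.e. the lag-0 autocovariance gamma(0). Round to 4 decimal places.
\gamma(0) = 1.0847

For an MA(q) process X_t = eps_t + sum_i theta_i eps_{t-i} with
Var(eps_t) = sigma^2, the variance is
  gamma(0) = sigma^2 * (1 + sum_i theta_i^2).
  sum_i theta_i^2 = (0.291)^2 = 0.084681.
  gamma(0) = 1 * (1 + 0.084681) = 1 * 1.084681 = 1.084681, which rounds to 1.0847.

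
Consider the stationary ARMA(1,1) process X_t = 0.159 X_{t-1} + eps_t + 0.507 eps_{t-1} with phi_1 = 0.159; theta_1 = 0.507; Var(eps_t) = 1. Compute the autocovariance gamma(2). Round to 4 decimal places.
\gamma(2) = 0.1174

Multiply the model equation by X_{t-k} and take expectations. With theta_0 = psi_0 = 1 and psi_j the MA(infinity) weights, this gives
  gamma(k) - sum_i phi_i gamma(k-i) = c_k,
  c_k = sigma^2 * sum_{j=k..q} theta_j psi_{j-k}   (c_k = 0 for k > q),
using gamma(-m) = gamma(m).
psi-weights needed (psi_j = theta_j + sum_i phi_i psi_{j-i}):
  psi_1 = theta_1 + phi_1 = 0.507 + (0.159) = 0.666
Right-hand sides:
  c_0 = sigma^2 (1 + theta_1 psi_1) = 1 * (1 + (0.507)(0.666)) = 1 * 1.337662 = 1.337662
  c_1 = sigma^2 theta_1 = 1 * (0.507) = 0.507
  c_2 = 0
Equations for k = 0 and k = 1 (AR order 1):
  gamma(0) = phi_1 gamma(1) + c_0
  gamma(1) = phi_1 gamma(0) + c_1
Substituting the second into the first: gamma(0) (1 - phi_1^2) = c_0 + phi_1 c_1, so
  gamma(0) = (c_0 + phi_1 c_1) / (1 - phi_1^2) = (1.337662 + (0.159)(0.507)) / (1 - (0.159)^2) = 1.418275 / 0.974719 = 1.45506.
  gamma(1) = phi_1 gamma(0) + c_1 = (0.159)(1.45506) + (0.507) = 0.738355.
For k = 2 (> q): gamma(2) = phi_1 gamma(1) = (0.159)(0.738355) = 0.117398.
Therefore gamma(2) = 0.1174 (to 4 decimal places).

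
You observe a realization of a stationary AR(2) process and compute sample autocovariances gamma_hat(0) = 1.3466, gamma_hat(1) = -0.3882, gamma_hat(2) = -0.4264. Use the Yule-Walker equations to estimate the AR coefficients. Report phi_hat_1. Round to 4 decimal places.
\hat\phi_{1} = -0.4140

The Yule-Walker equations for an AR(p) process read, in matrix form,
  Gamma_p phi = r_p,   with   (Gamma_p)_{ij} = gamma(|i - j|),
                       (r_p)_i = gamma(i),   i,j = 1..p.
Substitute the sample gammas (Toeplitz matrix and right-hand side of size 2):
  Gamma_p = [[1.3466, -0.3882], [-0.3882, 1.3466]]
  r_p     = [-0.3882, -0.4264]
Written out:
  1.3466 phi_1 - 0.3882 phi_2 = -0.3882
  -0.3882 phi_1 + 1.3466 phi_2 = -0.4264
Solve by Cramer's rule:
  det = gamma(0)^2 - gamma(1)^2 = (1.3466)^2 - (-0.3882)^2 = 1.81333156 - 0.15069924 = 1.66263232
  phi_hat_1 = [gamma(1) gamma(0) - gamma(1) gamma(2)] / det = [(-0.3882)(1.3466) - (-0.3882)(-0.4264)] / 1.66263232 = -0.6882786 / 1.66263232 = -0.414
  phi_hat_2 = [gamma(0) gamma(2) - gamma(1)^2] / det = [(1.3466)(-0.4264) - (-0.3882)^2] / 1.66263232 = -0.72488948 / 1.66263232 = -0.436
So phi_hat = [-0.4140, -0.4360].
Therefore phi_hat_1 = -0.4140.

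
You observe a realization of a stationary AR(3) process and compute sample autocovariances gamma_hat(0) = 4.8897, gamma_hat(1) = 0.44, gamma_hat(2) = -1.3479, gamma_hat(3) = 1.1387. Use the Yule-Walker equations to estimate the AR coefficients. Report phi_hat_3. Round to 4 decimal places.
\hat\phi_{3} = 0.3190

The Yule-Walker equations for an AR(p) process read, in matrix form,
  Gamma_p phi = r_p,   with   (Gamma_p)_{ij} = gamma(|i - j|),
                       (r_p)_i = gamma(i),   i,j = 1..p.
Substitute the sample gammas (Toeplitz matrix and right-hand side of size 3):
  Gamma_p = [[4.8897, 0.44, -1.3479], [0.44, 4.8897, 0.44], [-1.3479, 0.44, 4.8897]]
  r_p     = [0.44, -1.3479, 1.1387]
Written out (R1..R3):
  (R1) 4.8897 phi_1 + 0.44 phi_2 - 1.3479 phi_3 = 0.44
  (R2) 0.44 phi_1 + 4.8897 phi_2 + 0.44 phi_3 = -1.3479
  (R3) -1.3479 phi_1 + 0.44 phi_2 + 4.8897 phi_3 = 1.1387
Gaussian elimination:
  R2 <- R2 - (0.44/4.8897) R1 = R2 - (0.089985) R1:  4.850107 phi_2 + 0.561291 phi_3 = -1.387493
  R3 <- R3 - (-1.3479/4.8897) R1 = R3 - (-0.275661) R1:  0.561291 phi_2 + 4.518136 phi_3 = 1.259991
  R3 <- R3 - (0.561291/4.850107) R2 = R3 - (0.115728) R2:  4.45318 phi_3 = 1.420562
Back-substitution:
  phi_hat_3 = 1.420562 / 4.45318 = 0.319
  phi_hat_2 = (-1.387493 - (0.561291)(0.319)) / 4.850107 = -0.322992
  phi_hat_1 = (0.44 - (0.44)(-0.322992) - (-1.3479)(0.319)) / 4.8897 = 0.206985
So phi_hat = [0.2070, -0.3230, 0.3190].
Therefore phi_hat_3 = 0.3190.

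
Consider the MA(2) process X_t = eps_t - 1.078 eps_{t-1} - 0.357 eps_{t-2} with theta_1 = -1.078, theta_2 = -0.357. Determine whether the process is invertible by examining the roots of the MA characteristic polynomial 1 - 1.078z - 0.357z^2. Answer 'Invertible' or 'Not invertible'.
\text{Not invertible}

The MA(q) characteristic polynomial is P(z) = 1 - 1.078z - 0.357z^2.
Invertibility requires all roots to lie outside the unit circle, i.e. |z| > 1 for every root.
Set 1 + (-1.078) z + (-0.357) z^2 = 0, i.e. a z^2 + b z + c = 0 with a = -0.357, b = -1.078, c = 1.
Discriminant D = b^2 - 4ac = (-1.078)^2 - 4*(-0.357)*1 = 1.162084 - (-1.428) = 2.590084.
D >= 0, so the roots are real: z = (-b +/- sqrt(D)) / (2a) = (1.078 +/- 1.609374) / (-0.714).
  z_1 = (1.078 + 1.609374) / (-0.714) = -3.7638,   |z_1| = 3.7638.
  z_2 = (1.078 - 1.609374) / (-0.714) = 0.7442,   |z_2| = 0.7442.
Moduli of all roots: 3.7638, 0.7442.
All moduli strictly greater than 1? No.
Verdict: Not invertible.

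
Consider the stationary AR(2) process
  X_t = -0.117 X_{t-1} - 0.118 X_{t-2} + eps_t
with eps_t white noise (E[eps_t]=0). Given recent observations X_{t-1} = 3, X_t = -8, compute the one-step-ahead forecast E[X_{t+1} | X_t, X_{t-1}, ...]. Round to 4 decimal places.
E[X_{t+1} \mid \mathcal F_t] = 0.5820

For an AR(p) model X_t = c + sum_i phi_i X_{t-i} + eps_t, the
one-step-ahead conditional mean is
  E[X_{t+1} | X_t, ...] = c + sum_i phi_i X_{t+1-i}.
Substitute known values:
  E[X_{t+1} | ...] = (-0.117) * (-8) + (-0.118) * (3)
                   = 0.5820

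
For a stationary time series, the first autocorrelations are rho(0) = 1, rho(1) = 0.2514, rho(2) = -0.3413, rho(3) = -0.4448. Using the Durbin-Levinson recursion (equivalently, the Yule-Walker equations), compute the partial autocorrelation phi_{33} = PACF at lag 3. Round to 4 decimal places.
\phi_{33} = -0.2800

The PACF at lag k is phi_{kk}, the last component of the solution
to the Yule-Walker system G_k phi = r_k where
  (G_k)_{ij} = rho(|i - j|), (r_k)_i = rho(i), i,j = 1..k.
Equivalently, Durbin-Levinson gives phi_{kk} iteratively:
  phi_{11} = rho(1)
  phi_{kk} = [rho(k) - sum_{j=1..k-1} phi_{k-1,j} rho(k-j)]
            / [1 - sum_{j=1..k-1} phi_{k-1,j} rho(j)],
  phi_{k,j} = phi_{k-1,j} - phi_{kk} phi_{k-1,k-j},  j = 1..k-1.
Step k = 1:
  phi_11 = rho(1) = 0.2514.
Step k = 2:
  phi_22 = [rho(2) - phi_11 rho(1)] / [1 - phi_11 rho(1)] = [-0.3413 - (0.2514)(0.2514)] / [1 - (0.2514)(0.2514)]
         = -0.40450196 / 0.93679804 = -0.431792.
  Update: phi_21 = phi_11 - phi_22 phi_11 = 0.2514 - (-0.431792)(0.2514) = 0.359953.
Step k = 3:
  phi_33 = [rho(3) - phi_21 rho(2) - phi_22 rho(1)] / [1 - phi_21 rho(1) - phi_22 rho(2)]
    numerator   = -0.4448 - (0.359953)(-0.3413) - (-0.431792)(0.2514) = -0.21339568
    denominator = 1 - (0.359953)(0.2514) - (-0.431792)(-0.3413) = 0.7621373
  phi_33 = -0.21339568 / 0.7621373 = -0.28.
Therefore phi_{33} = -0.2800.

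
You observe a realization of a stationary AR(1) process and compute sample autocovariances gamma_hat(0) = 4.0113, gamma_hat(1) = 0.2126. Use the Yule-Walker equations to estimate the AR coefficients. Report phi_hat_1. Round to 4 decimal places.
\hat\phi_{1} = 0.0530

The Yule-Walker equations for an AR(p) process read, in matrix form,
  Gamma_p phi = r_p,   with   (Gamma_p)_{ij} = gamma(|i - j|),
                       (r_p)_i = gamma(i),   i,j = 1..p.
Substitute the sample gammas (Toeplitz matrix and right-hand side of size 1):
  Gamma_p = [[4.0113]]
  r_p     = [0.2126]
With p = 1 this is the single equation gamma(0) phi_1 = gamma(1):
  phi_hat_1 = gamma(1) / gamma(0) = 0.2126 / 4.0113 = 0.0530.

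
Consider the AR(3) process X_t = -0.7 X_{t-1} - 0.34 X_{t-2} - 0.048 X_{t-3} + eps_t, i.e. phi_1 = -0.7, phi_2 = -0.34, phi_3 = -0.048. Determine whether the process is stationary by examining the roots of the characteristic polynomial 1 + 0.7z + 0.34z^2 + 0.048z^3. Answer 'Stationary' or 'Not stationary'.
\text{Stationary}

The AR(p) characteristic polynomial is P(z) = 1 + 0.7z + 0.34z^2 + 0.048z^3.
Stationarity requires all roots to lie outside the unit circle, i.e. |z| > 1 for every root.
Degree 3: look for a simple real root z0 first, then factor out (1 - z/z0) and solve the remaining quadratic.
Testing z0 = -5: P(-5) = 1 + (0.7)(-5) + (0.34)(-5)^2 + (0.048)(-5)^3
  = 1 + (-3.5) + (8.5) + (-6) = 0.  So z_0 = -5 is a root, |z_0| = 5.
Divide out the factor (1 + 0.2 z) = (1 - z/z0) (since 1/z0 = -0.2):
  P(z) = (1 + 0.2 z)(1 + (0.5) z + (0.24) z^2)
  [check: z-coef 0.5 - (-0.2) = 0.7; z^2-coef 0.24 - (-0.2)(0.5) = 0.34; z^3-coef -(-0.2)(0.24) = 0.048.]
Remaining roots from the quadratic factor 1 + (0.5) z + (0.24) z^2:
  Set 1 + (0.5) z + (0.24) z^2 = 0, i.e. a z^2 + b z + c = 0 with a = 0.24, b = 0.5, c = 1.
  Discriminant D = b^2 - 4ac = (0.5)^2 - 4*(0.24)*1 = 0.25 - (0.96) = -0.71.
  D < 0, so the roots are the complex-conjugate pair z = (-b +/- i sqrt(-D)) / (2a) = -1.0417 +/- 1.7554i.
  For a conjugate pair |z|^2 = z * conj(z) = (product of roots) = c/a = 1/(0.24) = 4.166667, so |z| = sqrt(4.166667) = 2.0412 for both roots.
Moduli of all roots: 5.0000, 2.0412, 2.0412.
All moduli strictly greater than 1? Yes.
Verdict: Stationary.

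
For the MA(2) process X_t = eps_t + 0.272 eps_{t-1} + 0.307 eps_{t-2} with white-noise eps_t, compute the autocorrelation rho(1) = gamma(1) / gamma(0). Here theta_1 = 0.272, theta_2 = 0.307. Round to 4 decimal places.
\rho(1) = 0.3043

For an MA(q) process with theta_0 = 1, the autocovariance is
  gamma(k) = sigma^2 * sum_{i=0..q-k} theta_i * theta_{i+k},
and rho(k) = gamma(k) / gamma(0). Sigma^2 cancels.
  numerator   = (1)*(0.272) + (0.272)*(0.307) = 0.355504.
  denominator = (1)^2 + (0.272)^2 + (0.307)^2 = 1.168233.
  rho(1) = 0.355504 / 1.168233 = 0.3043.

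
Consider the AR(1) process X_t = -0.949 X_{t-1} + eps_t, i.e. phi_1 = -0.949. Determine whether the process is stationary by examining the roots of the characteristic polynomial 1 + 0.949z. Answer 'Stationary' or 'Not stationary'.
\text{Stationary}

The AR(p) characteristic polynomial is P(z) = 1 + 0.949z.
Stationarity requires all roots to lie outside the unit circle, i.e. |z| > 1 for every root.
This is linear in z: 1 + (0.949) z = 0  =>  z = -1/(0.949) = -1.053741,  |z| = 1.053741.
Moduli of all roots: 1.0537.
All moduli strictly greater than 1? Yes.
Verdict: Stationary.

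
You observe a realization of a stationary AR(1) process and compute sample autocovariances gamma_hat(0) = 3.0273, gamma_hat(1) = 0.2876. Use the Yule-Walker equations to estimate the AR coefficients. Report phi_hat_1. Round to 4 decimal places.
\hat\phi_{1} = 0.0950

The Yule-Walker equations for an AR(p) process read, in matrix form,
  Gamma_p phi = r_p,   with   (Gamma_p)_{ij} = gamma(|i - j|),
                       (r_p)_i = gamma(i),   i,j = 1..p.
Substitute the sample gammas (Toeplitz matrix and right-hand side of size 1):
  Gamma_p = [[3.0273]]
  r_p     = [0.2876]
With p = 1 this is the single equation gamma(0) phi_1 = gamma(1):
  phi_hat_1 = gamma(1) / gamma(0) = 0.2876 / 3.0273 = 0.0950.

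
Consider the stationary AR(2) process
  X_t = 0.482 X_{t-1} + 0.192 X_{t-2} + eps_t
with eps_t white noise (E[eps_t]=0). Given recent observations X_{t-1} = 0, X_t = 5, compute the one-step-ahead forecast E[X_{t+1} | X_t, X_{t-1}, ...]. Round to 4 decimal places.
E[X_{t+1} \mid \mathcal F_t] = 2.4100

For an AR(p) model X_t = c + sum_i phi_i X_{t-i} + eps_t, the
one-step-ahead conditional mean is
  E[X_{t+1} | X_t, ...] = c + sum_i phi_i X_{t+1-i}.
Substitute known values:
  E[X_{t+1} | ...] = (0.482) * (5) + (0.192) * (0)
                   = 2.4100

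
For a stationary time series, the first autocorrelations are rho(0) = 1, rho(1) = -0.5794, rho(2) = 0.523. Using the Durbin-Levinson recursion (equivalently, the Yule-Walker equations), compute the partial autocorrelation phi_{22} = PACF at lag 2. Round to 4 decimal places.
\phi_{22} = 0.2819

The PACF at lag k is phi_{kk}, the last component of the solution
to the Yule-Walker system G_k phi = r_k where
  (G_k)_{ij} = rho(|i - j|), (r_k)_i = rho(i), i,j = 1..k.
Equivalently, Durbin-Levinson gives phi_{kk} iteratively:
  phi_{11} = rho(1)
  phi_{kk} = [rho(k) - sum_{j=1..k-1} phi_{k-1,j} rho(k-j)]
            / [1 - sum_{j=1..k-1} phi_{k-1,j} rho(j)],
  phi_{k,j} = phi_{k-1,j} - phi_{kk} phi_{k-1,k-j},  j = 1..k-1.
Step k = 1:
  phi_11 = rho(1) = -0.5794.
Step k = 2:
  phi_22 = [rho(2) - phi_11 rho(1)] / [1 - phi_11 rho(1)] = [0.523 - (-0.5794)(-0.5794)] / [1 - (-0.5794)(-0.5794)]
         = 0.18729564 / 0.66429564 = 0.2819.
Therefore phi_{22} = 0.2819.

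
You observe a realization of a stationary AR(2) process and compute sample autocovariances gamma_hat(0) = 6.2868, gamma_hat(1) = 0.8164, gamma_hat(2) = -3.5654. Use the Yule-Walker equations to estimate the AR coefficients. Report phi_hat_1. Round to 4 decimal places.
\hat\phi_{1} = 0.2070

The Yule-Walker equations for an AR(p) process read, in matrix form,
  Gamma_p phi = r_p,   with   (Gamma_p)_{ij} = gamma(|i - j|),
                       (r_p)_i = gamma(i),   i,j = 1..p.
Substitute the sample gammas (Toeplitz matrix and right-hand side of size 2):
  Gamma_p = [[6.2868, 0.8164], [0.8164, 6.2868]]
  r_p     = [0.8164, -3.5654]
Written out:
  6.2868 phi_1 + 0.8164 phi_2 = 0.8164
  0.8164 phi_1 + 6.2868 phi_2 = -3.5654
Solve by Cramer's rule:
  det = gamma(0)^2 - gamma(1)^2 = (6.2868)^2 - (0.8164)^2 = 39.52385424 - 0.66650896 = 38.85734528
  phi_hat_1 = [gamma(1) gamma(0) - gamma(1) gamma(2)] / det = [(0.8164)(6.2868) - (0.8164)(-3.5654)] / 38.85734528 = 8.04333608 / 38.85734528 = 0.207
  phi_hat_2 = [gamma(0) gamma(2) - gamma(1)^2] / det = [(6.2868)(-3.5654) - (0.8164)^2] / 38.85734528 = -23.08146568 / 38.85734528 = -0.594
So phi_hat = [0.2070, -0.5940].
Therefore phi_hat_1 = 0.2070.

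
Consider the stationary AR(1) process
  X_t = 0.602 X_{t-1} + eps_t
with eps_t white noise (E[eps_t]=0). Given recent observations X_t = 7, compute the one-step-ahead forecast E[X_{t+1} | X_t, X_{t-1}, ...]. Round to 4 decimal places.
E[X_{t+1} \mid \mathcal F_t] = 4.2140

For an AR(p) model X_t = c + sum_i phi_i X_{t-i} + eps_t, the
one-step-ahead conditional mean is
  E[X_{t+1} | X_t, ...] = c + sum_i phi_i X_{t+1-i}.
Substitute known values:
  E[X_{t+1} | ...] = (0.602) * (7)
                   = 4.2140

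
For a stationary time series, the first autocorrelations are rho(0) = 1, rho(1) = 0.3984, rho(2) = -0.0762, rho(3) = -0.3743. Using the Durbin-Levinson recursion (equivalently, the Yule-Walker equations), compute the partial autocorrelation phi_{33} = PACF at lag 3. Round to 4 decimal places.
\phi_{33} = -0.2891

The PACF at lag k is phi_{kk}, the last component of the solution
to the Yule-Walker system G_k phi = r_k where
  (G_k)_{ij} = rho(|i - j|), (r_k)_i = rho(i), i,j = 1..k.
Equivalently, Durbin-Levinson gives phi_{kk} iteratively:
  phi_{11} = rho(1)
  phi_{kk} = [rho(k) - sum_{j=1..k-1} phi_{k-1,j} rho(k-j)]
            / [1 - sum_{j=1..k-1} phi_{k-1,j} rho(j)],
  phi_{k,j} = phi_{k-1,j} - phi_{kk} phi_{k-1,k-j},  j = 1..k-1.
Step k = 1:
  phi_11 = rho(1) = 0.3984.
Step k = 2:
  phi_22 = [rho(2) - phi_11 rho(1)] / [1 - phi_11 rho(1)] = [-0.0762 - (0.3984)(0.3984)] / [1 - (0.3984)(0.3984)]
         = -0.23492256 / 0.84127744 = -0.279245.
  Update: phi_21 = phi_11 - phi_22 phi_11 = 0.3984 - (-0.279245)(0.3984) = 0.509651.
Step k = 3:
  phi_33 = [rho(3) - phi_21 rho(2) - phi_22 rho(1)] / [1 - phi_21 rho(1) - phi_22 rho(2)]
    numerator   = -0.3743 - (0.509651)(-0.0762) - (-0.279245)(0.3984) = -0.22421335
    denominator = 1 - (0.509651)(0.3984) - (-0.279245)(-0.0762) = 0.77567648
  phi_33 = -0.22421335 / 0.77567648 = -0.2891.
Therefore phi_{33} = -0.2891.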